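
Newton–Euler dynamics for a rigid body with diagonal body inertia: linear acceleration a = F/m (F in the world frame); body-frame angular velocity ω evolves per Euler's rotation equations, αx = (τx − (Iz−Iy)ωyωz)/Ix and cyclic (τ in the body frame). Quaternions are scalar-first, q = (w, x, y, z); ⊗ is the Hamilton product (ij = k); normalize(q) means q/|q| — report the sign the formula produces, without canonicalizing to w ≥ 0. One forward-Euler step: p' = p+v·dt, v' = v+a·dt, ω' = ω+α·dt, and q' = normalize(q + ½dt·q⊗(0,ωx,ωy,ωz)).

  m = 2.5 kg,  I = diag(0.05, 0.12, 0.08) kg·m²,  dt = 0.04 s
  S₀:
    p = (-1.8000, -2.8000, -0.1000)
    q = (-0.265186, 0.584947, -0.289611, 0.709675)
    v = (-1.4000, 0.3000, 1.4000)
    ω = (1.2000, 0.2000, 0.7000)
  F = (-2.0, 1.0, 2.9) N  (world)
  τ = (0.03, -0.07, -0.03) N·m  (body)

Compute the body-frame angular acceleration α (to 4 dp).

α = (0.7120, -0.3733, -0.5850)

gyro term ω×Iω = (-0.0056, -0.0252, 0.0168)
α = I⁻¹(τ − ω×Iω) = (0.7120, -0.3733, -0.5850)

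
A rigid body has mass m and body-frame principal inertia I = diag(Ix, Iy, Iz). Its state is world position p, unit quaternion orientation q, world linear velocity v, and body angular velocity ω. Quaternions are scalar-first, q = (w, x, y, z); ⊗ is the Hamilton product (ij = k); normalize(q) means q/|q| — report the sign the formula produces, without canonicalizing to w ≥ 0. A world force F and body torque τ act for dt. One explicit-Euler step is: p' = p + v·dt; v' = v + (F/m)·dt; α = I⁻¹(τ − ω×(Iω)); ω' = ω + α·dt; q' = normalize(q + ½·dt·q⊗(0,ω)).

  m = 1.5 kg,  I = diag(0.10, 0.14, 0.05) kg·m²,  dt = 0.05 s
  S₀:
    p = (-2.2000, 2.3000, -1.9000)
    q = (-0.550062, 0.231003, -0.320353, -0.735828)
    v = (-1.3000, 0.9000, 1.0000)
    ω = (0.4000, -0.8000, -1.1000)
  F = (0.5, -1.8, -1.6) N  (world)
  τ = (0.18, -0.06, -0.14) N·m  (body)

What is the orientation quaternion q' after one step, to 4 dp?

q' = (-0.5787, 0.2195, -0.3102, -0.7217)

Hamilton product q⊗(0,ω) = (-1.1580944, -0.4562989, 0.3998217, 0.5484070)
q' = normalize(q + ½dt·q⊗(0,ω)) = (-0.5787, 0.2195, -0.3102, -0.7217)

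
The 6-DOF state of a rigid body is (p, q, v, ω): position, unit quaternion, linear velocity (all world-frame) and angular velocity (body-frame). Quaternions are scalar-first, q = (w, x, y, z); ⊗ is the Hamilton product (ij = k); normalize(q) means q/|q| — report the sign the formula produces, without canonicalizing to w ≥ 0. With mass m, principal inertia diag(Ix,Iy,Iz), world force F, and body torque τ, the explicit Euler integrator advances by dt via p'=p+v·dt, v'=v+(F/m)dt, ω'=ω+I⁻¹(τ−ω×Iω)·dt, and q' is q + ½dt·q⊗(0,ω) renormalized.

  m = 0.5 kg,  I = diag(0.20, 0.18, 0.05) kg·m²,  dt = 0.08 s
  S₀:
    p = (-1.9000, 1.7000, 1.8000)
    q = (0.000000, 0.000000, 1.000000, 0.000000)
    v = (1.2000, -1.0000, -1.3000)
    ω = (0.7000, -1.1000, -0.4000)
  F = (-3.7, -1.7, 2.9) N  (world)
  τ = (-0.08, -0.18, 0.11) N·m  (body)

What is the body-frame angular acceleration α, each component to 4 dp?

α = (-0.1140, -0.7667, 1.8920)

gyro term ω×Iω = (-0.0572, -0.0420, 0.0154)
(τ − ω×Iω)/I = (-0.1140, -0.7667, 1.8920)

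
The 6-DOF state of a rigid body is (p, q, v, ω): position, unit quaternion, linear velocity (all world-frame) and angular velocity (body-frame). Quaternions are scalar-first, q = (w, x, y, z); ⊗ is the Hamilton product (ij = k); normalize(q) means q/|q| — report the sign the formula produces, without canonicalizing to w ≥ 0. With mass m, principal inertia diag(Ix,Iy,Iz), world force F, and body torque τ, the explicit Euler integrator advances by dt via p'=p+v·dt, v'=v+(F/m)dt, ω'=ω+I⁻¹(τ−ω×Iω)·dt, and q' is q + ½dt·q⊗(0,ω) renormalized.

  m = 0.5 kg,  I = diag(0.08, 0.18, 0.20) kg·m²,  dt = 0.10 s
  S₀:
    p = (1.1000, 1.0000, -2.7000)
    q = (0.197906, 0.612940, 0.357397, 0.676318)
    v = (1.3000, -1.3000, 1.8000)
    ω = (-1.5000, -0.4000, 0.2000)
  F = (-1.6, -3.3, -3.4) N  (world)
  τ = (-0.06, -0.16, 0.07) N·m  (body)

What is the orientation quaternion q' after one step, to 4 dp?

q' = (0.2435, 0.6133, 0.2957, 0.6907)

Hamilton product q⊗(0,ω) = (0.9271052, 0.0451476, -1.2162274, 0.3305007)
updated quaternion q' = (0.2435, 0.6133, 0.2957, 0.6907)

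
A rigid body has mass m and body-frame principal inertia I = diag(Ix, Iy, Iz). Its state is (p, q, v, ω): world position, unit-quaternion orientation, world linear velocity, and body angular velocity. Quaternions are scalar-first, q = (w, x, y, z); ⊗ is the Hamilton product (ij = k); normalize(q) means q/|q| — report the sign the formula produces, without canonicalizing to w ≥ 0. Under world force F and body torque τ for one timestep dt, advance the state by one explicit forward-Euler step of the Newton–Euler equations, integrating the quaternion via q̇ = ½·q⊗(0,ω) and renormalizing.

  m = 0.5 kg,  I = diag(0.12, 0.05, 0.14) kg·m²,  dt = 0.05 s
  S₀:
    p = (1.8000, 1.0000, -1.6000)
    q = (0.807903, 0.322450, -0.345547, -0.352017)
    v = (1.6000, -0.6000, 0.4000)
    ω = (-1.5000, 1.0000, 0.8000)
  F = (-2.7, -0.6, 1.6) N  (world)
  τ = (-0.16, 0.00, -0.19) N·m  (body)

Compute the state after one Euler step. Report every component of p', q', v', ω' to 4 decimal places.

a = (-5.4000, -1.2000, 3.2000)
new position p' = (1.8800, 0.9700, -1.5800)
new velocity v' = (1.3300, -0.6600, 0.5600)
angular accel α = (-1.9333, -0.4800, -2.1071)
ω' = ω + α·dt = (-1.5967, 0.9760, 0.6946)
2q̇ = q⊗(0,ω) = (1.1108356, -1.1362751, 1.0779685, 0.4504519)
q' = normalize(q + ½dt·q⊗(0,ω)) = (0.8347, 0.2937, -0.3182, -0.3403)

p' = (1.8800, 0.9700, -1.5800)
q' = (0.8347, 0.2937, -0.3182, -0.3403)
v' = (1.3300, -0.6600, 0.5600)
ω' = (-1.5967, 0.9760, 0.6946)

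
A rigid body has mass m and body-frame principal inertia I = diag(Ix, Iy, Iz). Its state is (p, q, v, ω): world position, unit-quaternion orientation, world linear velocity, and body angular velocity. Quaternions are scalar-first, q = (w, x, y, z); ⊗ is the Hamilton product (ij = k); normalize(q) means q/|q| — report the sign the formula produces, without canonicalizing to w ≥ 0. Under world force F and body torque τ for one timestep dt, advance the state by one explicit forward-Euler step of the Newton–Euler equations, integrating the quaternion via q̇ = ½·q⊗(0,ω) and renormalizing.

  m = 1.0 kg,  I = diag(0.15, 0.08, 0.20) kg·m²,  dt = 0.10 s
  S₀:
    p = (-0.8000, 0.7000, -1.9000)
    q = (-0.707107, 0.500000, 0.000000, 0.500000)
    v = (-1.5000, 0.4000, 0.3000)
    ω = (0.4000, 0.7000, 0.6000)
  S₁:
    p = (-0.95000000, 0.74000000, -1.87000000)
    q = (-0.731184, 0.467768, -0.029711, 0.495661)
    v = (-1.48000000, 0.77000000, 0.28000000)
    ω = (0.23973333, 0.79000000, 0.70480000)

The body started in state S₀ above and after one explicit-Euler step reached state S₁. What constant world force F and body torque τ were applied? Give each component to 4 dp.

F = (0.2000, 3.7000, -0.2000)
τ = (-0.1900, 0.0600, 0.1900)

v₁ − v₀ = (0.02000000, 0.37000000, -0.02000000)
F = m·Δv/dt = (0.2000, 3.7000, -0.2000)
Δω = ω₁−ω₀ = (-0.16026667, 0.09000000, 0.10480000)
ω₀×(Iω₀) = (0.0504, -0.0120, -0.0196)
τ = I·(Δω/dt) + ω₀×(Iω₀) = (-0.1900, 0.0600, 0.1900)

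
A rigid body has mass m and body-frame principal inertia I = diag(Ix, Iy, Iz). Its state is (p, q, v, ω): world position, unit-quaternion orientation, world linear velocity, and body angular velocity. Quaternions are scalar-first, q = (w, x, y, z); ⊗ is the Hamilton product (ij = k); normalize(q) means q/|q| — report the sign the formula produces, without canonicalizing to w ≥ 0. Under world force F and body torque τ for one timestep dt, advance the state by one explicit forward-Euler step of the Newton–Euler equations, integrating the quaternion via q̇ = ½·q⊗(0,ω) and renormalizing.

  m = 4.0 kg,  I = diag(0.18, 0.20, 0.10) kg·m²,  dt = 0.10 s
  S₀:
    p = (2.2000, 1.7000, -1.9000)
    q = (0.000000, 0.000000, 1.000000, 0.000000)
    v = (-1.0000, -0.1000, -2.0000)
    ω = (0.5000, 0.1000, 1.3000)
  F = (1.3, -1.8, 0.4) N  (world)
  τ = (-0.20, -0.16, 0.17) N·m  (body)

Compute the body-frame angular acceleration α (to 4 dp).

α = (-1.0389, -1.0600, 1.6900)

precession coupling ω×(Iω) = (-0.0130, 0.0520, 0.0010)
α = I⁻¹(τ − ω×Iω) = (-1.0389, -1.0600, 1.6900)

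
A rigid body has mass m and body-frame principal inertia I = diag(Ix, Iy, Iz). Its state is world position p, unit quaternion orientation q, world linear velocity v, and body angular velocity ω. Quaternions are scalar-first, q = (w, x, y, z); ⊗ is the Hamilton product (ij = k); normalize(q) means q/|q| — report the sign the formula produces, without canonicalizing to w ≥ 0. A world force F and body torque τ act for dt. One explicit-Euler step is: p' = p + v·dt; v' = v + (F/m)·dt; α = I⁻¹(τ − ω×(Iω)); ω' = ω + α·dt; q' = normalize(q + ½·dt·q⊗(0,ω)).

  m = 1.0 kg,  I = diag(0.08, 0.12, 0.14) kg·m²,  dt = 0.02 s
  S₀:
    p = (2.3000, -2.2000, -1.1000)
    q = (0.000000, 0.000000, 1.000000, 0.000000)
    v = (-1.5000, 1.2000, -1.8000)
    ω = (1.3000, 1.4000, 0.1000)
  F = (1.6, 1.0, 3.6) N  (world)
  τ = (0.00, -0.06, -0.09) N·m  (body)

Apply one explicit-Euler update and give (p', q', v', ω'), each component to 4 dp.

p' = (2.2700, -2.1760, -1.1360)
q' = (-0.0140, 0.0010, 0.9998, -0.0130)
v' = (-1.4680, 1.2200, -1.7280)
ω' = (1.2993, 1.3913, 0.0767)

precession coupling ω×(Iω) = (0.0028, -0.0078, 0.0728)
α = I⁻¹(τ − ω×Iω) = (-0.0350, -0.4350, -1.1629)
ω' = ω + α·dt = (1.2993, 1.3913, 0.0767)
2q̇ = q⊗(0,ω) = (-1.4000000, 0.1000000, 0.0000000, -1.3000000)
updated quaternion q' = (-0.0140, 0.0010, 0.9998, -0.0130)
a = (1.6000, 1.0000, 3.6000)
p + v·dt = (2.2700, -2.1760, -1.1360)
v + (F/m)dt = (-1.4680, 1.2200, -1.7280)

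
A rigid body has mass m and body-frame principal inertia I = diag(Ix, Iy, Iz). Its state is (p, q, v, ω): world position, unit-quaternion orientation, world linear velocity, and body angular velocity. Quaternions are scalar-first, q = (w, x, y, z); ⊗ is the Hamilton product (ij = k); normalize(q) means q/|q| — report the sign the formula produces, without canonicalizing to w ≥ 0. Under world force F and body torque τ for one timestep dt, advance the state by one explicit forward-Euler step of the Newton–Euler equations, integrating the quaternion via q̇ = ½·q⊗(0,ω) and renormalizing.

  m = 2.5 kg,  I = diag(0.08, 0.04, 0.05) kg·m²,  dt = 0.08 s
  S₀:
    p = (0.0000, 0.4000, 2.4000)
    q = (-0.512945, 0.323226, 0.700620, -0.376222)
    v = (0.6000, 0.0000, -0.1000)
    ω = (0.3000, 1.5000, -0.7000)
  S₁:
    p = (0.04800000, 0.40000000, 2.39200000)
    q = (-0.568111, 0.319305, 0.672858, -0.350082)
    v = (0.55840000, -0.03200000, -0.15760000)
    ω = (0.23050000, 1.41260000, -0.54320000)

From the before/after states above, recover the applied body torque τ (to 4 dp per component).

ω₁ − ω₀ = (-0.06950000, -0.08740000, 0.15680000)
ω₀×(Iω₀) = (-0.0105, -0.0063, -0.0180)
τ = I·(Δω/dt) + ω₀×(Iω₀) = (-0.0800, -0.0500, 0.0800)

τ = (-0.0800, -0.0500, 0.0800)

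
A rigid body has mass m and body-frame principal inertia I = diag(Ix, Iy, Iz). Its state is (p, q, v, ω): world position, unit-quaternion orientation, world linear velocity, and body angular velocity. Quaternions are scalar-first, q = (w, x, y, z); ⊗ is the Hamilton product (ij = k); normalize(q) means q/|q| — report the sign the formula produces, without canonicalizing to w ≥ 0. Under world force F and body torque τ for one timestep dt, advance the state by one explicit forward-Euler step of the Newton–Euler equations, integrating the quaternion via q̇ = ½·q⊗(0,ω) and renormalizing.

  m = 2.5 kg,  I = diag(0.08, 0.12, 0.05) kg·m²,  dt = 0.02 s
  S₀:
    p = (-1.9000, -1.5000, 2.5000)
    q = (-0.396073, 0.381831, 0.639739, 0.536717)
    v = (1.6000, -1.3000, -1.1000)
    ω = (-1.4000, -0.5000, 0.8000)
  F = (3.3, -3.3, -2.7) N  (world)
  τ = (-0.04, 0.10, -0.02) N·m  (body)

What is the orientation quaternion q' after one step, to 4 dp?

q' = (-0.3918, 0.3951, 0.6311, 0.5405)

q⊗(0,ω) = (0.4250593, 1.3346519, -0.8588321, 0.3878607)
q' = normalize(q + ½dt·q⊗(0,ω)) = (-0.3918, 0.3951, 0.6311, 0.5405)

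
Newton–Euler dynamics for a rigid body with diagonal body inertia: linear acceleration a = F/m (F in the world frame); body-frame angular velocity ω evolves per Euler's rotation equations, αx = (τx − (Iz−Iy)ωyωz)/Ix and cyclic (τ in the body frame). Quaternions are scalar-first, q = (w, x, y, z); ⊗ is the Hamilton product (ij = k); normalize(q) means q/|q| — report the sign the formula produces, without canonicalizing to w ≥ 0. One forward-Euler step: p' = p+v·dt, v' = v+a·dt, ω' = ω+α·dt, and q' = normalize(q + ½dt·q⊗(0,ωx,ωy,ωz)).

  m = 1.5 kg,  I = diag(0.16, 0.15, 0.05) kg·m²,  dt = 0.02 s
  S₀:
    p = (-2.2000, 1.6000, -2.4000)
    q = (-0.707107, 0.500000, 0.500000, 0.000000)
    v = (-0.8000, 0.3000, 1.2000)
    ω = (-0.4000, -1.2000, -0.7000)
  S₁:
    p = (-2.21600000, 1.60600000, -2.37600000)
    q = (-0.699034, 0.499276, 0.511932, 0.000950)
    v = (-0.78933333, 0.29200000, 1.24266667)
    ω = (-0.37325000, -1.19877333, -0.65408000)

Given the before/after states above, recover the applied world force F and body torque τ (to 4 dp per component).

v₁ − v₀ = (0.01066667, -0.00800000, 0.04266667)
applied force F = (0.8000, -0.6000, 3.2000)
ω₁ − ω₀ = (0.02675000, 0.00122667, 0.04592000)
ω₀×(Iω₀) = (-0.0840, 0.0308, -0.0048)
applied torque τ = (0.1300, 0.0400, 0.1100)

F = (0.8000, -0.6000, 3.2000)
τ = (0.1300, 0.0400, 0.1100)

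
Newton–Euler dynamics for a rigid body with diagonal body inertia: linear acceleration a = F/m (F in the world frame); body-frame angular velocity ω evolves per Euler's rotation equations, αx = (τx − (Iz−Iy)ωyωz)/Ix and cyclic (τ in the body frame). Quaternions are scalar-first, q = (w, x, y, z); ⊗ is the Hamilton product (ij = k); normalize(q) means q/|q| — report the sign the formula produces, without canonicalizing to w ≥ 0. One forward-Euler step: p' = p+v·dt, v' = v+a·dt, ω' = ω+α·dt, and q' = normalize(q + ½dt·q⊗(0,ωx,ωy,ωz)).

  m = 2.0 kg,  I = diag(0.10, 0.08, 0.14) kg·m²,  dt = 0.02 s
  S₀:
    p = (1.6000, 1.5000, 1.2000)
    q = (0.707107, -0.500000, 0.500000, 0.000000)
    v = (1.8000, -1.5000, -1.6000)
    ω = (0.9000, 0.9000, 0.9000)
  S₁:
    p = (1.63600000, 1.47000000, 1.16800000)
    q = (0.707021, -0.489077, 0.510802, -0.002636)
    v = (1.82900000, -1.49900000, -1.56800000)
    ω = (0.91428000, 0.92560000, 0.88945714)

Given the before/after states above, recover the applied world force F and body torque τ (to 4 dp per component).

ω₁ − ω₀ = (0.01428000, 0.02560000, -0.01054286)
gyro term ω₀×Iω₀ = (0.0486, -0.0324, -0.0162)
τ = I·(Δω/dt) + ω₀×(Iω₀) = (0.1200, 0.0700, -0.0900)
v₁ − v₀ = (0.02900000, 0.00100000, 0.03200000)
F = m·Δv/dt = (2.9000, 0.1000, 3.2000)

F = (2.9000, 0.1000, 3.2000)
τ = (0.1200, 0.0700, -0.0900)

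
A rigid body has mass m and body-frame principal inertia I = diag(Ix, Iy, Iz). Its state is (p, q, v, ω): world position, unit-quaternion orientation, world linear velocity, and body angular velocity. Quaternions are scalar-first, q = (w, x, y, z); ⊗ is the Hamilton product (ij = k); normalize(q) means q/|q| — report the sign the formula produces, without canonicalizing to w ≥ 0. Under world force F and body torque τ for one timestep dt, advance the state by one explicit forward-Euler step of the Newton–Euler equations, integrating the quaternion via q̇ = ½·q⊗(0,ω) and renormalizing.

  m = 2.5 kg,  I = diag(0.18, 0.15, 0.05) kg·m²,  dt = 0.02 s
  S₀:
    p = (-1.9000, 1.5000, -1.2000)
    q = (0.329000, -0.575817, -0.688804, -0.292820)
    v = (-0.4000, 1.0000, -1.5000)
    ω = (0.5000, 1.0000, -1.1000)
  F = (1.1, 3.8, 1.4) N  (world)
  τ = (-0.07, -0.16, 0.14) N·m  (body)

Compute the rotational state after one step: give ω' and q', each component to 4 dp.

α = I⁻¹(τ − ω×Iω) = (-1.0000, -0.5900, 3.1000)
new body rate ω' = (0.4800, 0.9882, -1.0380)
Hamilton product q⊗(0,ω) = (0.6546105, 1.2150044, -0.4508087, -0.5933150)
updated quaternion q' = (0.3355, -0.5636, -0.6932, -0.2987)

ω' = (0.4800, 0.9882, -1.0380)
q' = (0.3355, -0.5636, -0.6932, -0.2987)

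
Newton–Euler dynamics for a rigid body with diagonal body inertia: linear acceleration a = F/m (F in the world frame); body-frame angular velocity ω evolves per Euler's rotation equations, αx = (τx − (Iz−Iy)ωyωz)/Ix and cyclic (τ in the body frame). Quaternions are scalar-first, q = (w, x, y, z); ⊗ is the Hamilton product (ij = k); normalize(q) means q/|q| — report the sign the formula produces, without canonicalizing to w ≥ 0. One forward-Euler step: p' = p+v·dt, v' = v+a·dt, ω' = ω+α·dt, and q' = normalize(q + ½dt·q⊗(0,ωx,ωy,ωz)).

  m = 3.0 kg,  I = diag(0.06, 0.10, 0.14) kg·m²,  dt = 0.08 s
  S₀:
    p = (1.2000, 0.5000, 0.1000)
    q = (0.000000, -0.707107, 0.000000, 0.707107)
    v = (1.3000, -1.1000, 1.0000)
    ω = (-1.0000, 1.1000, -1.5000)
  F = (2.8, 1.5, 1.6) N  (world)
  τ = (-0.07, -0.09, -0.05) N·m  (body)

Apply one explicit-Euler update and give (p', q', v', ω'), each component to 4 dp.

p' = (1.3040, 0.4120, 0.1800)
q' = (0.0141, -0.7356, -0.0705, 0.6736)
v' = (1.3747, -1.0600, 1.0427)
ω' = (-1.0053, 1.1240, -1.5034)

p' = p + v·dt = (1.3040, 0.4120, 0.1800)
new velocity v' = (1.3747, -1.0600, 1.0427)
precession coupling ω×(Iω) = (-0.0660, -0.1200, -0.0440)
angular accel α = (-0.0667, 0.3000, -0.0429)
ω' = ω + α·dt = (-1.0053, 1.1240, -1.5034)
2q̇ = q⊗(0,ω) = (0.3535535, -0.7778177, -1.7677675, -0.7778177)
updated quaternion q' = (0.0141, -0.7356, -0.0705, 0.6736)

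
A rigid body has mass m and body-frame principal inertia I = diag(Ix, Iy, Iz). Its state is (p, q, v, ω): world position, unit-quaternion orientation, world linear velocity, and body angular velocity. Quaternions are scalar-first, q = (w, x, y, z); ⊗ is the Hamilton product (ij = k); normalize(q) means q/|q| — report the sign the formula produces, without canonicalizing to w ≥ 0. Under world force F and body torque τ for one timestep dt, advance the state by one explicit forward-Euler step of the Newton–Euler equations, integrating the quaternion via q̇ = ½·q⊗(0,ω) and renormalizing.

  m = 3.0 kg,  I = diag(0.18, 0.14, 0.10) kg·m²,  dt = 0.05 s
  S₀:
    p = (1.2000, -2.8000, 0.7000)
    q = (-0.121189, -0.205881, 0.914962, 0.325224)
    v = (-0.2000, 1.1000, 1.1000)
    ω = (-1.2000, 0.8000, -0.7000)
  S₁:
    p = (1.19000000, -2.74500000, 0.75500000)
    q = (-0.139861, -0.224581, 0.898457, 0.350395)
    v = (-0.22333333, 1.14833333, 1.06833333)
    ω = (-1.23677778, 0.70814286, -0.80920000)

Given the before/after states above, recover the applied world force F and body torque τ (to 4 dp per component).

Δv = v₁−v₀ = (-0.02333333, 0.04833333, -0.03166667)
applied force F = (-1.4000, 2.9000, -1.9000)
rate change Δω = (-0.03677778, -0.09185714, -0.10920000)
precession coupling = (0.0224, 0.0672, 0.0384)
applied torque τ = (-0.1100, -0.1900, -0.1800)

F = (-1.4000, 2.9000, -1.9000)
τ = (-0.1100, -0.1900, -0.1800)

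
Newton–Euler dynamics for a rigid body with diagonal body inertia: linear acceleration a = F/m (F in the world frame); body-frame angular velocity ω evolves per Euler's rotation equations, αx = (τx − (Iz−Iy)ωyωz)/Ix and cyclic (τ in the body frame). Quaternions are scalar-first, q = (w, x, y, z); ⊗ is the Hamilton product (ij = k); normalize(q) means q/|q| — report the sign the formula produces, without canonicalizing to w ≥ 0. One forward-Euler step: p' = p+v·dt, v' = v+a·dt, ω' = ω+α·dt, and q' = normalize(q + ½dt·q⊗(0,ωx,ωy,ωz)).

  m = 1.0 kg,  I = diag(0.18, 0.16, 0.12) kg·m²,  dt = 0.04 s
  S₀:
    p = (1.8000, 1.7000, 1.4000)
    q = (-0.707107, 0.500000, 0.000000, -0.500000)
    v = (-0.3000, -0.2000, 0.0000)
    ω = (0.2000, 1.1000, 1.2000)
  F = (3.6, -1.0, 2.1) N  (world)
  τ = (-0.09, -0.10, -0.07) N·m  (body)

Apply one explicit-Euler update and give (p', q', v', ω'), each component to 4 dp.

p' = (1.7880, 1.6920, 1.4000)
q' = (-0.6967, 0.5079, -0.0295, -0.5057)
v' = (-0.1560, -0.2400, 0.0840)
ω' = (0.1917, 1.0714, 1.1781)

gyro term ω×Iω = (-0.0528, 0.0144, -0.0044)
α = I⁻¹(τ − ω×Iω) = (-0.2067, -0.7150, -0.5467)
ω' = ω + α·dt = (0.1917, 1.0714, 1.1781)
q⊗(0,ω) = (0.5000000, 0.4085786, -1.4778177, -0.2985284)
q' = normalize(q + ½dt·q⊗(0,ω)) = (-0.6967, 0.5079, -0.0295, -0.5057)
a = F/m = (3.6000, -1.0000, 2.1000)
p + v·dt = (1.7880, 1.6920, 1.4000)
v + (F/m)dt = (-0.1560, -0.2400, 0.0840)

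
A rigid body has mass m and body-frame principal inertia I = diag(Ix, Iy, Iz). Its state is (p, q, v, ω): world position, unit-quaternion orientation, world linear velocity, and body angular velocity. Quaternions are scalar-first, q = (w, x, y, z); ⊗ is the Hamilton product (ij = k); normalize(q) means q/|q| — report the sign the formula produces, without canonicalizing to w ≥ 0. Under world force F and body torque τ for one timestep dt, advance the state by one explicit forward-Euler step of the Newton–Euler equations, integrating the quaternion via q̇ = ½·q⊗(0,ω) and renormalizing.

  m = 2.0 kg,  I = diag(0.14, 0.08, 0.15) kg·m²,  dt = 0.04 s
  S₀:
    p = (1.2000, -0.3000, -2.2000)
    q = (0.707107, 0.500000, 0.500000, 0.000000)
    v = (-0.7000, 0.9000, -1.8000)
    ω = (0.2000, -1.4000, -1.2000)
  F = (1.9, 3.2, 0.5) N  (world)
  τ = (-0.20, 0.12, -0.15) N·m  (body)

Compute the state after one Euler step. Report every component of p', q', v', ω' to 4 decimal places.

p' = (1.1720, -0.2640, -2.2720)
q' = (0.7186, 0.4905, 0.4919, -0.0329)
v' = (-0.6620, 0.9640, -1.7900)
ω' = (0.1093, -1.3412, -1.2445)

gyro term ω×Iω = (0.1176, 0.0024, 0.0168)
α = I⁻¹(τ − ω×Iω) = (-2.2686, 1.4700, -1.1120)
ω + α·dt = (0.1093, -1.3412, -1.2445)
2q̇ = q⊗(0,ω) = (0.6000000, -0.4585786, -0.3899498, -1.6485284)
updated quaternion q' = (0.7186, 0.4905, 0.4919, -0.0329)
a = (0.9500, 1.6000, 0.2500)
p + v·dt = (1.1720, -0.2640, -2.2720)
v' = v + a·dt = (-0.6620, 0.9640, -1.7900)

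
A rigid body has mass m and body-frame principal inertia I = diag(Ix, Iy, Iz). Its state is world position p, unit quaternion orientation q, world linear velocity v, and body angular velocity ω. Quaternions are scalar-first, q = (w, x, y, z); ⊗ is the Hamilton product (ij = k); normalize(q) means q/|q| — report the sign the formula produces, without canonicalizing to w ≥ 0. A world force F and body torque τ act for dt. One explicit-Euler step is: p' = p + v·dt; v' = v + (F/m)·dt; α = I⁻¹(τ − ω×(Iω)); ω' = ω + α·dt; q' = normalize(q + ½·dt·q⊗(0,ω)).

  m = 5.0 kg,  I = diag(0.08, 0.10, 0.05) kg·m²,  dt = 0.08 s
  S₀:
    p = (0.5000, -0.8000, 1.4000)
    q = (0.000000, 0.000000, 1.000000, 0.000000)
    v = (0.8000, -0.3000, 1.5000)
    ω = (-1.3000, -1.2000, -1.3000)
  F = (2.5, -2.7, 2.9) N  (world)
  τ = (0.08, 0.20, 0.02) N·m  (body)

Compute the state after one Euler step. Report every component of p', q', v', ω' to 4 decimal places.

a = F/m = (0.5000, -0.5400, 0.5800)
p + v·dt = (0.5640, -0.8240, 1.5200)
v' = v + a·dt = (0.8400, -0.3432, 1.5464)
precession coupling ω×(Iω) = (-0.0780, 0.0507, 0.0312)
α = I⁻¹(τ − ω×Iω) = (1.9750, 1.4930, -0.2240)
ω' = ω + α·dt = (-1.1420, -1.0806, -1.3179)
Hamilton product q⊗(0,ω) = (1.2000000, -1.3000000, 0.0000000, 1.3000000)
updated quaternion q' = (0.0478, -0.0518, 0.9962, 0.0518)

p' = (0.5640, -0.8240, 1.5200)
q' = (0.0478, -0.0518, 0.9962, 0.0518)
v' = (0.8400, -0.3432, 1.5464)
ω' = (-1.1420, -1.0806, -1.3179)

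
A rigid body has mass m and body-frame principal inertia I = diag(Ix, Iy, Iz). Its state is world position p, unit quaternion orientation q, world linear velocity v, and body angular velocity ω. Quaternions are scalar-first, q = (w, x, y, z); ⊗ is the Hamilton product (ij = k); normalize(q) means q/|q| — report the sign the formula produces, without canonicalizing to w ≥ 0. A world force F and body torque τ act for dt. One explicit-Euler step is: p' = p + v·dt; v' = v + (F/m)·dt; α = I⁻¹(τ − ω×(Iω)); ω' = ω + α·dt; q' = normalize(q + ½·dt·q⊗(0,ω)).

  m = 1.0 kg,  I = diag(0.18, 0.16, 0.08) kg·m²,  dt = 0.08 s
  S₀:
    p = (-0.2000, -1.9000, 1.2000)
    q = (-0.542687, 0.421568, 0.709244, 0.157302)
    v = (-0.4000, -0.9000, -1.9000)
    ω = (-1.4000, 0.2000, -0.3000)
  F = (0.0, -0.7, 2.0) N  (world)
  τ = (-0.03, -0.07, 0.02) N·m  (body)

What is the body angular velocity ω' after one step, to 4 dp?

gyro term ω×Iω = (0.0048, 0.0420, 0.0056)
α = I⁻¹(τ − ω×Iω) = (-0.1933, -0.7000, 0.1800)
ω + α·dt = (-1.4155, 0.1440, -0.2856)

ω' = (-1.4155, 0.1440, -0.2856)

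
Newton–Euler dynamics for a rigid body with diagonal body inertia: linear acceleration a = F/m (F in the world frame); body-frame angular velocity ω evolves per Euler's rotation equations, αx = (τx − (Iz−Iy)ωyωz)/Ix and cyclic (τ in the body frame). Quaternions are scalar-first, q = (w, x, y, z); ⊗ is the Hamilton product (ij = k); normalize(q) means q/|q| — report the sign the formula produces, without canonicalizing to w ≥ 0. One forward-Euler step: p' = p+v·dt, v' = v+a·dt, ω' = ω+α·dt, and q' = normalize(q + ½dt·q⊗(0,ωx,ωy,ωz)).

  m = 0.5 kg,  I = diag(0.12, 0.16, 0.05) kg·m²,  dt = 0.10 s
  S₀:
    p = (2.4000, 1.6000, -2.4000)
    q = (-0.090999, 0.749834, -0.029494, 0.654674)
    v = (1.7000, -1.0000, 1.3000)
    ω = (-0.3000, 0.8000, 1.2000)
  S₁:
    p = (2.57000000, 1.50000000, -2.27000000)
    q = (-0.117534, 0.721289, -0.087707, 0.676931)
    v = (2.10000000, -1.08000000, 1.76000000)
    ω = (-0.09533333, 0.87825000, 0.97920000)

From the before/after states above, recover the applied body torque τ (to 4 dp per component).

τ = (0.1400, 0.1000, -0.1200)

rate change Δω = (0.20466667, 0.07825000, -0.22080000)
gyro term ω₀×Iω₀ = (-0.1056, -0.0252, -0.0096)
I·α + gyro = (0.1400, 0.1000, -0.1200)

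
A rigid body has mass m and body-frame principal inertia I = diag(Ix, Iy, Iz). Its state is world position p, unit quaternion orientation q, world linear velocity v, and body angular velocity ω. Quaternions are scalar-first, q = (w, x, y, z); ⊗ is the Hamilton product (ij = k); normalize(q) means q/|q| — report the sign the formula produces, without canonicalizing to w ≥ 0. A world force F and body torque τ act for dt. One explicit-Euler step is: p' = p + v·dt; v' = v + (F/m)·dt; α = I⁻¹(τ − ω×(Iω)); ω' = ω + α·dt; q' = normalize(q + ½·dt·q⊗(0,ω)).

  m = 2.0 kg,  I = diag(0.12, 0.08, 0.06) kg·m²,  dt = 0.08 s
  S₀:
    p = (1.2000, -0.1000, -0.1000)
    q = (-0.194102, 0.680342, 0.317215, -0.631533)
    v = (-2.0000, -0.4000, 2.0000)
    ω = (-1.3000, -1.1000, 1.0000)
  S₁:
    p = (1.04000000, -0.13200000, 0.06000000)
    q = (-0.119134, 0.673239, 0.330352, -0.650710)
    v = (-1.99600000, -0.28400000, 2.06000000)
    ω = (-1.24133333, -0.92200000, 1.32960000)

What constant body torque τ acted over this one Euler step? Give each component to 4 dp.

ω₁ − ω₀ = (0.05866667, 0.17800000, 0.32960000)
gyro term ω₀×Iω₀ = (0.0220, -0.0780, -0.0572)
τ = I·(Δω/dt) + ω₀×(Iω₀) = (0.1100, 0.1000, 0.1900)

τ = (0.1100, 0.1000, 0.1900)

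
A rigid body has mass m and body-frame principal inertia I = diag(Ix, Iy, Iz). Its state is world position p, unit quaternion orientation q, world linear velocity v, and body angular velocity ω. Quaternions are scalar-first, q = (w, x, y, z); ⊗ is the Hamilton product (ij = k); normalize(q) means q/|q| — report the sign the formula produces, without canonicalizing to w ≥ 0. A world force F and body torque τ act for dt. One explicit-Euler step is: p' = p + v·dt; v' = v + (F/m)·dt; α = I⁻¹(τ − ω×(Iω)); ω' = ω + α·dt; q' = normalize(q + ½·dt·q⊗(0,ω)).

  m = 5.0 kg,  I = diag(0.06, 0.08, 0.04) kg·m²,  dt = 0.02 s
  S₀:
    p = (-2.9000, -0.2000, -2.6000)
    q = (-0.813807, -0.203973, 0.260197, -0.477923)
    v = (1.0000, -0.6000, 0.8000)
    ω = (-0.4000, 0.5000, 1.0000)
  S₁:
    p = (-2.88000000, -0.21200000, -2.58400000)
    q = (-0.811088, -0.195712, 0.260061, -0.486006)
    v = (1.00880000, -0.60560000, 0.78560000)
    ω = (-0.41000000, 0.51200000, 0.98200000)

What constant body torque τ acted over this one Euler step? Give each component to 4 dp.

τ = (-0.0500, 0.0400, -0.0400)

ω₁ − ω₀ = (-0.01000000, 0.01200000, -0.01800000)
ω₀×(Iω₀) = (-0.0200, -0.0080, -0.0040)
τ = I·(Δω/dt) + ω₀×(Iω₀) = (-0.0500, 0.0400, -0.0400)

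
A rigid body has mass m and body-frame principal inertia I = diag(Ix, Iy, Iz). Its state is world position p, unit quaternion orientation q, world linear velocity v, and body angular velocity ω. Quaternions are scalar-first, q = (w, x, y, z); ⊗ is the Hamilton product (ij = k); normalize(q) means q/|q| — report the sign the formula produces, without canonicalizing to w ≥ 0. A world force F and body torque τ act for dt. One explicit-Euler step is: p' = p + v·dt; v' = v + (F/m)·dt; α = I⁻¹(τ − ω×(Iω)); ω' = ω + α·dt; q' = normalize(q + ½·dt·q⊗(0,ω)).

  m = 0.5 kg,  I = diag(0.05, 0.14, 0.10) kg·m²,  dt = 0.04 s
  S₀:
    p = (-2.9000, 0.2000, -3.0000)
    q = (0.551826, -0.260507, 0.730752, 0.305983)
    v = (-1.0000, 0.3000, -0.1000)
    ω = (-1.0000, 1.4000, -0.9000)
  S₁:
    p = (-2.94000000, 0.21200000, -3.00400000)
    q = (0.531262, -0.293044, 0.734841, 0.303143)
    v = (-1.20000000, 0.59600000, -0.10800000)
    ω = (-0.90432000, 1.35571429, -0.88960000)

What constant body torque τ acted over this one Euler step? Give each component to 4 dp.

ω₁ − ω₀ = (0.09568000, -0.04428571, 0.01040000)
ω₀×(Iω₀) = (0.0504, -0.0450, -0.1260)
applied torque τ = (0.1700, -0.2000, -0.1000)

τ = (0.1700, -0.2000, -0.1000)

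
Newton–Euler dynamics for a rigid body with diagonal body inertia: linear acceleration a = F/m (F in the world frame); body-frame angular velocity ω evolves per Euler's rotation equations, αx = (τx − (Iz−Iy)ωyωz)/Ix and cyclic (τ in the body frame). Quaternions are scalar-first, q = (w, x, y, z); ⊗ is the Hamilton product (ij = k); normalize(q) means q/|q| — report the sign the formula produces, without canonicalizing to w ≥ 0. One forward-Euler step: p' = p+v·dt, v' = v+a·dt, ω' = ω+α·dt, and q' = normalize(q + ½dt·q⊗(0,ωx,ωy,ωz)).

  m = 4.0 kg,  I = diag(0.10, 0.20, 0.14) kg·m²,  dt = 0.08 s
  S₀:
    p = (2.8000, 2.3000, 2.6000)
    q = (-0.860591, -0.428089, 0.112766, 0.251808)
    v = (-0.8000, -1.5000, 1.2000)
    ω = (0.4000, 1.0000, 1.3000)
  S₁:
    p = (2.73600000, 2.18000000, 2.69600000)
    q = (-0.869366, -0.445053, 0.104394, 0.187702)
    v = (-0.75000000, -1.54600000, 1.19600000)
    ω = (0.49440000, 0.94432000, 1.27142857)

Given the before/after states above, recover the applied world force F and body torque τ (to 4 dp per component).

F = (2.5000, -2.3000, -0.2000)
τ = (0.0400, -0.1600, -0.0100)

rate change Δω = (0.09440000, -0.05568000, -0.02857143)
applied torque τ = (0.0400, -0.1600, -0.0100)
v₁ − v₀ = (0.05000000, -0.04600000, -0.00400000)
F = m·Δv/dt = (2.5000, -2.3000, -0.2000)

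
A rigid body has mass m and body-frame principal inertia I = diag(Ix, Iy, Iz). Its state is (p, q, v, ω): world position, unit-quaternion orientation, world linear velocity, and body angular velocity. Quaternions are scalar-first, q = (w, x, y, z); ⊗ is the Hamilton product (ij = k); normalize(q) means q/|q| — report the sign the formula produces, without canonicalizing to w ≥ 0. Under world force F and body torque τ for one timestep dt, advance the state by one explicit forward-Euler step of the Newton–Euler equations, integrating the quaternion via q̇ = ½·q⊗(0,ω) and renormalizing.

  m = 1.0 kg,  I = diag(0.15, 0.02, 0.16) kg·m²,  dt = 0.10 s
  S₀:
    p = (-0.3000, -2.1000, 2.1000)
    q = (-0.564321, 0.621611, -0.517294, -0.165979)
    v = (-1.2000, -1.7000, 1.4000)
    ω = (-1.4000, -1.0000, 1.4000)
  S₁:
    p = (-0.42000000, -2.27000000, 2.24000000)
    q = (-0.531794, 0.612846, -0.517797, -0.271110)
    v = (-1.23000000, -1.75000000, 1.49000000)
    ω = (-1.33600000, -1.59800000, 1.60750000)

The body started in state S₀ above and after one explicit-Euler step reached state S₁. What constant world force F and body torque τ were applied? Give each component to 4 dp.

v₁ − v₀ = (-0.03000000, -0.05000000, 0.09000000)
F = m·Δv/dt = (-0.3000, -0.5000, 0.9000)
Δω = ω₁−ω₀ = (0.06400000, -0.59800000, 0.20750000)
gyro term ω₀×Iω₀ = (-0.1960, 0.0196, -0.1820)
τ = I·(Δω/dt) + ω₀×(Iω₀) = (-0.1000, -0.1000, 0.1500)

F = (-0.3000, -0.5000, 0.9000)
τ = (-0.1000, -0.1000, 0.1500)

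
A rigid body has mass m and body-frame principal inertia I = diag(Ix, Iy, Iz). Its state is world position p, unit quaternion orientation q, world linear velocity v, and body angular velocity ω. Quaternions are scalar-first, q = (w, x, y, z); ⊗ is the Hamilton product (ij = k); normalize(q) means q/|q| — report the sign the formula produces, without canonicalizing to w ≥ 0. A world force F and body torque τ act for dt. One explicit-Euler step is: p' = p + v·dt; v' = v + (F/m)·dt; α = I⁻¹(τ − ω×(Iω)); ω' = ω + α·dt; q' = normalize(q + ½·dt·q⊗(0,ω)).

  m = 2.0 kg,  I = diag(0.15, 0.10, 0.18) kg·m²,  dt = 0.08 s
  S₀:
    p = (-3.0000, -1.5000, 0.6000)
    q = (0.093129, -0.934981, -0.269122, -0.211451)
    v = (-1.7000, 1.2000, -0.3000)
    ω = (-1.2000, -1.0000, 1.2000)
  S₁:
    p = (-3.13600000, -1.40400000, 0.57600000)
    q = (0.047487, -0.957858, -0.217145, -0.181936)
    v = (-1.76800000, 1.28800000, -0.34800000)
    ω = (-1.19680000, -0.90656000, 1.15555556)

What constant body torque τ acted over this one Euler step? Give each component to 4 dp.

τ = (-0.0900, 0.1600, -0.1600)

ω₁ − ω₀ = (0.00320000, 0.09344000, -0.04444444)
precession coupling = (-0.0960, 0.0432, -0.0600)
τ = I·(Δω/dt) + ω₀×(Iω₀) = (-0.0900, 0.1600, -0.1600)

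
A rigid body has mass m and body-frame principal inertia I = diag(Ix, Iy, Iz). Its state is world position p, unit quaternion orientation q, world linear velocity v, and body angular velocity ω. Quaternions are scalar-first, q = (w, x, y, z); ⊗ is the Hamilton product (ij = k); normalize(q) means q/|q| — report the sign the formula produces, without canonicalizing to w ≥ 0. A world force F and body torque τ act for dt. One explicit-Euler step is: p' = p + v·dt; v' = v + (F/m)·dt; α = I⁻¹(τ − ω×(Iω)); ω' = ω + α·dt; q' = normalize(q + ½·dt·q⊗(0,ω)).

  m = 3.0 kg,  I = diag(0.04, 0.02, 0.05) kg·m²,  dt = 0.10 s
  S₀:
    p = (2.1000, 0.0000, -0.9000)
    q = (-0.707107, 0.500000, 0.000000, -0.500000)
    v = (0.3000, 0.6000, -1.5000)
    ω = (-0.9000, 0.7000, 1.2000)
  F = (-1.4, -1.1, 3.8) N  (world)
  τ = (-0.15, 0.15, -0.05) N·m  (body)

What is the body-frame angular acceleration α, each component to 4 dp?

ω×(Iω) gyroscopic = (0.0252, 0.0108, 0.0126)
angular accel α = (-4.3800, 6.9600, -1.2520)

α = (-4.3800, 6.9600, -1.2520)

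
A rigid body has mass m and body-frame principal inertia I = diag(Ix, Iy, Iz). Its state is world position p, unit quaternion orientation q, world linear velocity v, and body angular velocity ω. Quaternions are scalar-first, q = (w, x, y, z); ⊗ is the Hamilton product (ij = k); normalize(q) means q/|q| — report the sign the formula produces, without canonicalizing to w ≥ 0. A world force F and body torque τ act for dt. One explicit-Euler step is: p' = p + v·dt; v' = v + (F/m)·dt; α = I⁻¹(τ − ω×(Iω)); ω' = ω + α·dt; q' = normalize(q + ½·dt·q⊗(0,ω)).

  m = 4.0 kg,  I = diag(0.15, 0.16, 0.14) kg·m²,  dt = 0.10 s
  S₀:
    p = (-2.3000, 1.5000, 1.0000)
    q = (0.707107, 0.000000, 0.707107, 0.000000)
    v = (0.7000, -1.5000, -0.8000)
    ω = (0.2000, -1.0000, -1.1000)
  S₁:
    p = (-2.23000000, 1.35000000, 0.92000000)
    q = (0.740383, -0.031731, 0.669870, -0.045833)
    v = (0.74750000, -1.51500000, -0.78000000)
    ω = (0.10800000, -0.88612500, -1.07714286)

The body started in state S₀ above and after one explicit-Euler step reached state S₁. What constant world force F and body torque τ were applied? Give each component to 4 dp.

F = (1.9000, -0.6000, 0.8000)
τ = (-0.1600, 0.1800, 0.0300)

Δv = v₁−v₀ = (0.04750000, -0.01500000, 0.02000000)
applied force F = (1.9000, -0.6000, 0.8000)
Δω = ω₁−ω₀ = (-0.09200000, 0.11387500, 0.02285714)
τ = I·(Δω/dt) + ω₀×(Iω₀) = (-0.1600, 0.1800, 0.0300)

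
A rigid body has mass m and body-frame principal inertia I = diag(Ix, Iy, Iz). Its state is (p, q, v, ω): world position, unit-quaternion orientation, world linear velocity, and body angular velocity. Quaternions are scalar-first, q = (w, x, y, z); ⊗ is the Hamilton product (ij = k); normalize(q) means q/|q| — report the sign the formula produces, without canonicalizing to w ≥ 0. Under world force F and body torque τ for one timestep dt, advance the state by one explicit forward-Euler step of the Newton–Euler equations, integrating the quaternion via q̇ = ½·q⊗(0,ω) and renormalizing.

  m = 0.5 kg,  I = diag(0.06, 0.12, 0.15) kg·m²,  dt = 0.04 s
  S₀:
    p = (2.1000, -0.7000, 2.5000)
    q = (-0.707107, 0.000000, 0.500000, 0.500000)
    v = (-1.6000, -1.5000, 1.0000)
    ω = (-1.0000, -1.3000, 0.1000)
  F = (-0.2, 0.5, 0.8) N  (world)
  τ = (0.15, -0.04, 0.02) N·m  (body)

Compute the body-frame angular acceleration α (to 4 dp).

α = (2.5650, -0.4083, -0.3867)

precession coupling ω×(Iω) = (-0.0039, 0.0090, 0.0780)
angular accel α = (2.5650, -0.4083, -0.3867)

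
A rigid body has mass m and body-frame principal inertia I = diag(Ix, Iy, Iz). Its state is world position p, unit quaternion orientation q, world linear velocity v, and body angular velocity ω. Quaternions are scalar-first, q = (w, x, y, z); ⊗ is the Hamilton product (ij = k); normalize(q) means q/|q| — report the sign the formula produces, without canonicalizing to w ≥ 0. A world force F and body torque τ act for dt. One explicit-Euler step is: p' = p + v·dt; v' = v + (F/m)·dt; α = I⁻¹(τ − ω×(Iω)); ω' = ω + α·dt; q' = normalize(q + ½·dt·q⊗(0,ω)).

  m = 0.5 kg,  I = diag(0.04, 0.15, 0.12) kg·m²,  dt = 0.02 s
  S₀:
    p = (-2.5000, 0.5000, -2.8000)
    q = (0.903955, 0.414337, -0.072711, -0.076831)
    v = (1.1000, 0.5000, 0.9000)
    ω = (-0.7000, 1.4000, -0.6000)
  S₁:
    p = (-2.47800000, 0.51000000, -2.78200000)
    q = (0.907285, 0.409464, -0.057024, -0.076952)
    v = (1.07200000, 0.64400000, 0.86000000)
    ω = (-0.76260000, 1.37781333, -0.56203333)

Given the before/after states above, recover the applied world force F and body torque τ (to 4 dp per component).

F = (-0.7000, 3.6000, -1.0000)
τ = (-0.1000, -0.2000, 0.1200)

ω₁ − ω₀ = (-0.06260000, -0.02218667, 0.03796667)
precession coupling = (0.0252, -0.0336, -0.1078)
I·α + gyro = (-0.1000, -0.2000, 0.1200)
Δv = v₁−v₀ = (-0.02800000, 0.14400000, -0.04000000)
m·(v₁−v₀)/dt = (-0.7000, 3.6000, -1.0000)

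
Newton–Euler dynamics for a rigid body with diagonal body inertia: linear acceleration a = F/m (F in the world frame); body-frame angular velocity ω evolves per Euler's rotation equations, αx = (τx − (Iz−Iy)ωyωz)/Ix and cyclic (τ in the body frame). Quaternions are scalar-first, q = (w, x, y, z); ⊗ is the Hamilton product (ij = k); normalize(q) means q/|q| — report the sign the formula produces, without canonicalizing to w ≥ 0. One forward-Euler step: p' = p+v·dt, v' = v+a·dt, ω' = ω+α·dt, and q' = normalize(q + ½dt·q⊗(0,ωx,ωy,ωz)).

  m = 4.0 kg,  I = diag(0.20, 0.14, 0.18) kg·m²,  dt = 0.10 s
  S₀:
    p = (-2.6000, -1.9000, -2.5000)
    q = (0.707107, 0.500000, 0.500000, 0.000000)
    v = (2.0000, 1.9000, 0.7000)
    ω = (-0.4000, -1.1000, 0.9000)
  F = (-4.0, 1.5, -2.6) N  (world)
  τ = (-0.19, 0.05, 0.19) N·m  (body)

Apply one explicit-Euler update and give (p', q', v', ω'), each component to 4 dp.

p' = (-2.4000, -1.7100, -2.4300)
q' = (0.7426, 0.5070, 0.4374, 0.0143)
v' = (1.9000, 1.9375, 0.6350)
ω' = (-0.4752, -1.0591, 1.0202)

p + v·dt = (-2.4000, -1.7100, -2.4300)
new velocity v' = (1.9000, 1.9375, 0.6350)
ω×(Iω) gyroscopic = (-0.0396, -0.0072, -0.0264)
(τ − ω×Iω)/I = (-0.7520, 0.4086, 1.2022)
new body rate ω' = (-0.4752, -1.0591, 1.0202)
q⊗(0,ω) = (0.7500000, 0.1671572, -1.2278177, 0.2863963)
q + ½dt·q⊗(0,ω), renormalized = (0.7426, 0.5070, 0.4374, 0.0143)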